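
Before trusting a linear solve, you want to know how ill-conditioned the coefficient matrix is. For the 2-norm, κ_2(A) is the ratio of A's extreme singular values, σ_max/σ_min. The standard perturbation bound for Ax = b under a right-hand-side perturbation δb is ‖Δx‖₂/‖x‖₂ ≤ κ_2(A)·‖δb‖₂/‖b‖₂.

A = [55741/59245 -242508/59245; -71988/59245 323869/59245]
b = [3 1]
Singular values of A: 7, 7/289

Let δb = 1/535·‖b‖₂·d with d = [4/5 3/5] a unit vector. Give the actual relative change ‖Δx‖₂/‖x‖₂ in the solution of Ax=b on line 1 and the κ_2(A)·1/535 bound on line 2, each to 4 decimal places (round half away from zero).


0.0020
0.5402

σ_max = 7, σ_min = 7/289
κ = σ_max/σ_min = 7/(7/289) = 289.0000
worst-case relative error ≤ 289.0000 × 1/535 = 0.5402
solve Ax = b  →  x = [120.8676 27.0488]
2-norm of b is 3.1623; of x, 123.8572
with δb = [0.0047 0.0035], A·Δx = δb → ‖Δx‖ = 0.2440
realised ‖Δx‖/‖x‖ = 0.0020
realised/bound (from unrounded values) ≈ 0.0036


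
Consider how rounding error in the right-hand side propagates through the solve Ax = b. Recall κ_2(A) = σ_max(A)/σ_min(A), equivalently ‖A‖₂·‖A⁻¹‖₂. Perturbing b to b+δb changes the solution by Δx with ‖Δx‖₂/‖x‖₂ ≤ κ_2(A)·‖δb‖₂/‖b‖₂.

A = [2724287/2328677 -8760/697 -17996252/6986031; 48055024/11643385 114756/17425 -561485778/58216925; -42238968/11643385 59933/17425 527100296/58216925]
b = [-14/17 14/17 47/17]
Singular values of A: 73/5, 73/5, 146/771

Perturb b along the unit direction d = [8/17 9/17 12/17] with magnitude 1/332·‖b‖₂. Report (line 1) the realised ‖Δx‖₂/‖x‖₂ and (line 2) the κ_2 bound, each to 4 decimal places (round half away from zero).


largest singular value 73/5, smallest 146/771
κ_2(A) = (73/5) / (146/771) = 77.1000
perturbation bound = 77.1000·1/332 = 0.2322
solve Ax = b  →  x = [9.7119 0.1186 4.1516]
2-norm of b is 3.0000; of x, 10.5628
δb = ε·‖b‖·d = [0.0043 0.0048 0.0064]; solving A·Δx = δb gives ‖Δx‖ = 0.0477
dividing the unrounded norms, ‖Δx‖/‖x‖ = 0.0045
so the bound overstates the realised error by a factor of ≈ 51.4054 (computed from the unrounded values)

0.0045
0.2322


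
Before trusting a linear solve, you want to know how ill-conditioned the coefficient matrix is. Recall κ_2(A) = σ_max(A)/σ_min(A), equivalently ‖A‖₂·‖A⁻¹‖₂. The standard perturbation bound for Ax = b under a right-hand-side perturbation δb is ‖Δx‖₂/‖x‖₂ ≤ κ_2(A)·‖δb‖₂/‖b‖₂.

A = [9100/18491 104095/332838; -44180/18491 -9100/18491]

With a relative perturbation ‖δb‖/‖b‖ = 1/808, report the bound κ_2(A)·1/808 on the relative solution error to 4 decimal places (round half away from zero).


0.0153

form AᵀA = [1210400/203401 2434250/1830609; 2434250/1830609 22407025/65901924] with trace 246625/39204 and determinant 2500/9801
eigenvalues of AᵀA: λ = (tr ± √(tr²−4·det))/2 = 25/4, 400/9801
κ = σ_max/σ_min = (5/2)/(20/99) = 12.3750
κ_2(A)·‖δb‖/‖b‖ = 0.0153


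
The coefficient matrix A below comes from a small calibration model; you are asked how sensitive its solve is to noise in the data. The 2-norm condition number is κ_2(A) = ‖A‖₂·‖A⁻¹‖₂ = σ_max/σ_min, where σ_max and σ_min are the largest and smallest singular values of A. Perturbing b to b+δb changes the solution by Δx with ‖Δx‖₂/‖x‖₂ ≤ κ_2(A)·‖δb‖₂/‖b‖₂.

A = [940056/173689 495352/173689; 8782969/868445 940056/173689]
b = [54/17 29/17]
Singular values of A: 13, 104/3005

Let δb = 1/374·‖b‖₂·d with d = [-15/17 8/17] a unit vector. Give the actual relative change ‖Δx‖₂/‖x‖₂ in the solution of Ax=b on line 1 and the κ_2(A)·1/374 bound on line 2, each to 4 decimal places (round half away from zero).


from the listed singular values, σ₁ = 13, σ_n = 104/3005
condition number: 13 ÷ (104/3005) = 375.6250
perturbation bound = 375.6250·1/374 = 1.0043
solve Ax = b  →  x = [27.3982 -50.8812]
‖b‖ = 3.6056, ‖x‖ = 57.7889
re-solving with b+δb shifts x by Δx of norm 0.2786
realised ‖Δx‖/‖x‖ = 0.0048
so the bound overstates the realised error by a factor of ≈ 208.3609 (computed from the unrounded values)

0.0048
1.0043


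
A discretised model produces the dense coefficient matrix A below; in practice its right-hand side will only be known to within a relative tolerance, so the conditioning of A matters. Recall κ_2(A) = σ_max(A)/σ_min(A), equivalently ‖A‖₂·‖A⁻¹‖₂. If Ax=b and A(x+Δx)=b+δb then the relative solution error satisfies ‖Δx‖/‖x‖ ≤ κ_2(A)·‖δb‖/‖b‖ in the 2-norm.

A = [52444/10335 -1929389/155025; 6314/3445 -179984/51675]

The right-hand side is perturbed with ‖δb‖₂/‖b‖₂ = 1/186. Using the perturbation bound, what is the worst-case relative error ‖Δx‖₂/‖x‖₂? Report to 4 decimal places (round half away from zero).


AᵀA = [124366900/4272489 -891301180/12817467; -891301180/12817467 6422544121/38452401]; tr = 44626309/227529, det = 6002500/227529
λ_max, λ_min = (44626309/227529 ± √1986044483673481/51769445841)/2 = 196, 30625/227529
so κ_2 = √(196 / (30625/227529)) = 38.1600
perturbation bound = 38.1600·1/186 = 0.2052

0.2052


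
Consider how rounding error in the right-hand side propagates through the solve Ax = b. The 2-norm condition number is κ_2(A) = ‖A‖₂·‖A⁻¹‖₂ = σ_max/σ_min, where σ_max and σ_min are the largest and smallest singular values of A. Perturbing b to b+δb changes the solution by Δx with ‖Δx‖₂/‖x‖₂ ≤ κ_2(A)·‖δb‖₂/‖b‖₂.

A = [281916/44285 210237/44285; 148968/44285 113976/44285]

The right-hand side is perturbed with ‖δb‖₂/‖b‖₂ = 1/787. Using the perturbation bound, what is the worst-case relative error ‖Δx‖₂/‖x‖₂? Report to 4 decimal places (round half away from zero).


form AᵀA = [70358544/1357205 52766748/1357205; 52766748/1357205 39577941/1357205] with trace 21987297/271441 and determinant 46656/271441
solving λ² − 21987297/271441·λ + 46656/271441 = 0 gives λ = 81, 576/271441
σ_max=√81=9, σ_min=√(576/271441)=(24/521) → κ = 195.3750
bound on ‖Δx‖/‖x‖: κ·ε = 195.3750·1/787 = 0.2483

0.2483


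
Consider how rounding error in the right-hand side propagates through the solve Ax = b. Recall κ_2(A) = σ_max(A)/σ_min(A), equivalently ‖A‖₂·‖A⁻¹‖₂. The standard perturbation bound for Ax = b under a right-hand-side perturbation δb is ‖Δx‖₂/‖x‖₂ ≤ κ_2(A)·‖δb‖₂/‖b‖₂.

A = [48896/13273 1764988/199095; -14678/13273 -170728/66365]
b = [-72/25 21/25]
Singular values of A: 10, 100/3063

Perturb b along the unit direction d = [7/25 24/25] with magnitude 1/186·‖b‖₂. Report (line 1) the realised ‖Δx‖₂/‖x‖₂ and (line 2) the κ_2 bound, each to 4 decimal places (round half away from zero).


1.6468
1.6468

from the listed singular values, σ₁ = 10, σ_n = 100/3063
condition number: 10 ÷ (100/3063) = 306.3000
worst-case relative error ≤ 306.3000 × 1/186 = 1.6468
solve Ax = b  →  x = [-0.1154 -0.2769]
‖b‖₂ = 3.0000 and ‖x‖₂ = 0.3000
δb = ε·‖b‖·d = [0.0045 0.0155]; solving A·Δx = δb gives ‖Δx‖ = 0.4940
relative error = 1.6468
tightness: 1.6468 against a bound of 1.6468; the bound is attained (ratio 1)


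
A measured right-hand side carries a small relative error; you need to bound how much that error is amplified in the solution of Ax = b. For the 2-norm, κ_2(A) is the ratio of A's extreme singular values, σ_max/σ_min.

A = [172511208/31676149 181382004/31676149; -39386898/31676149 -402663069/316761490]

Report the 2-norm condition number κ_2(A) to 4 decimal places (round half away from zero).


333.0125

form AᵀA = [18626677346628/596893762921 97788202088661/2984468814605; 97788202088661/2984468814605 2053587557788281/59689376292100] with trace 4656665032641/70974288100 and determinant 688747536/17743572025
solving λ² − 4656665032641/70974288100·λ + 688747536/17743572025 = 0 gives λ = 6561/100, 419904/709742881
σ_max=√(6561/100)=(81/10), σ_min=√(419904/709742881)=(648/26641) → κ = 333.0125


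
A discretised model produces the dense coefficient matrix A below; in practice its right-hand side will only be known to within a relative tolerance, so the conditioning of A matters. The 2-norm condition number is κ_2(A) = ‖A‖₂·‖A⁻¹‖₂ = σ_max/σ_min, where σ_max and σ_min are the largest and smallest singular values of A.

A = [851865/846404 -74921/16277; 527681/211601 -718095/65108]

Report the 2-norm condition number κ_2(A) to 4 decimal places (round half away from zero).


AᵀA = [30655797529/4239051664 -8514378180/264940729; -8514378180/264940729 605470928881/4239051664]; tr = 189210805/1260872, det = 5764801/40347904
solving λ² − 189210805/1260872·λ + 5764801/40347904 = 0 gives λ = 2401/16, 2401/2521744
κ = σ_max/σ_min = (49/4)/(49/1588) = 397.0000

397.0000


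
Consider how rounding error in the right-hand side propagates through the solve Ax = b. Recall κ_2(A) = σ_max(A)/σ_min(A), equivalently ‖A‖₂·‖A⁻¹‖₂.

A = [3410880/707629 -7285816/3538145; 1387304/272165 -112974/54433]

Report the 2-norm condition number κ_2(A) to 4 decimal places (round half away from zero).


form AᵀA = [732594593344/14885220025 -61044343344/2977044005; -61044343344/2977044005 127238188516/14885220025] with trace 1017553588/17615645 and determinant 533794816/2201955625
eigenvalues of AᵀA: λ = (tr ± √(tr²−4·det))/2 = 1444/25, 369664/88078225
so κ_2 = √((1444/25) / (369664/88078225)) = 117.3125

117.3125


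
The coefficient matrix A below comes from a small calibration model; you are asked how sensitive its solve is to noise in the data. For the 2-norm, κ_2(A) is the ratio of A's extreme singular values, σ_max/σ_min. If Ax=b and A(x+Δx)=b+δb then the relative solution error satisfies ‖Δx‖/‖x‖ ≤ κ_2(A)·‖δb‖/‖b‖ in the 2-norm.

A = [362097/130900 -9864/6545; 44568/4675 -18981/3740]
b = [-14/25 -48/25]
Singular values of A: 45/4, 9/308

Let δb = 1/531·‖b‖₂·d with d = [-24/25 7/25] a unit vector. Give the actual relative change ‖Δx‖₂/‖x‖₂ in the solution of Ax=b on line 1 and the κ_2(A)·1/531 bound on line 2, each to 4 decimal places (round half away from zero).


0.7250
0.7250

from the listed singular values, σ₁ = 45/4, σ_n = 9/308
κ_2(A) = (45/4) / (9/308) = 385.0000
κ_2(A)·‖δb‖/‖b‖ = 0.7250
solve Ax = b  →  x = [-0.1569 0.0837]
2-norm of b is 2.0000; of x, 0.1778
δb = ε·‖b‖·d = [-0.0036 0.0011]; solving A·Δx = δb gives ‖Δx‖ = 0.1289
relative error = 0.7250
tightness: 0.7250 against a bound of 0.7250; the bound is attained (ratio 1)


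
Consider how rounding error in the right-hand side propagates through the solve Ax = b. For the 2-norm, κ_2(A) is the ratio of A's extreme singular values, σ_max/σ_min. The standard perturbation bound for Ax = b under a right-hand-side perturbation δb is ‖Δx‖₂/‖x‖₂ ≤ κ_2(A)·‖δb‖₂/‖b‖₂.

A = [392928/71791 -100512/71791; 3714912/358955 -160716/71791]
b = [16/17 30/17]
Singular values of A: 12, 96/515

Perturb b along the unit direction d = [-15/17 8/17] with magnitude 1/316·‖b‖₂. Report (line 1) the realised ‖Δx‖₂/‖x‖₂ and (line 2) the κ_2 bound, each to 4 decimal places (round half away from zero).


0.2037
0.2037

largest singular value 12, smallest 96/515
κ = σ_max/σ_min = 12/(96/515) = 64.3750
worst-case relative error ≤ 64.3750 × 1/316 = 0.2037
solve Ax = b  →  x = [0.1626 -0.0366]
‖b‖₂ = 2.0000 and ‖x‖₂ = 0.1667
re-solving with b+δb shifts x by Δx of norm 0.0340
realised ‖Δx‖/‖x‖ = 0.2037
realised/bound = 1 exactly: the bound is attained for this b and d


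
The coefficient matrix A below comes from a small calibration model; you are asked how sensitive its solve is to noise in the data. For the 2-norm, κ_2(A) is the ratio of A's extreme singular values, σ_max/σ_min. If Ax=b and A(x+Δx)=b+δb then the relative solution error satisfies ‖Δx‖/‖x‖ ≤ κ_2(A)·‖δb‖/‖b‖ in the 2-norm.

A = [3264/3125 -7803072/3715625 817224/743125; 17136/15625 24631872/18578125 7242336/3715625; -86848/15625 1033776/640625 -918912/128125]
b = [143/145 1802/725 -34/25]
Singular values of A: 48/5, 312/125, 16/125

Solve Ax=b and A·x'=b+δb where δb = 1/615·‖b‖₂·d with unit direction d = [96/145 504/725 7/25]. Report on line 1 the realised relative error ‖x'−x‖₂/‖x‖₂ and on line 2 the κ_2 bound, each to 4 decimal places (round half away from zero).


0.0024
0.1220

from the listed singular values, σ₁ = 48/5, σ_n = 16/125
κ = σ_max/σ_min = (48/5)/(16/125) = 75.0000
perturbation bound = 75.0000·1/615 = 0.1220
solve Ax = b  →  x = [-12.3750 -1.7036 9.3969]
2-norm of b is 3.0000; of x, 15.6315
Δx = A⁻¹·δb where δb = 1/615·3.0000·d; ‖Δx‖ = 0.0381
realised ‖Δx‖/‖x‖ = 0.0024
so the bound overstates the realised error by a factor of ≈ 50.0209 (computed from the unrounded values)


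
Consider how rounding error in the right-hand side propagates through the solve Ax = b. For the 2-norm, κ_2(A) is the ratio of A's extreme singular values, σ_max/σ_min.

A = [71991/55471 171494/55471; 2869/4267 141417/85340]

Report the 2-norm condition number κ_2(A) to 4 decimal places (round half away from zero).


form AᵀA = [22746610/10647169 1091654253/212943380; 1091654253/212943380 52400929369/4258867600] with trace 363902801/25200400 and determinant 130321/25200400
eigenvalues of AᵀA: λ = (tr ± √(tr²−4·det))/2 = 361/25, 361/1008016
so κ_2 = √((361/25) / (361/1008016)) = 200.8000

200.8000


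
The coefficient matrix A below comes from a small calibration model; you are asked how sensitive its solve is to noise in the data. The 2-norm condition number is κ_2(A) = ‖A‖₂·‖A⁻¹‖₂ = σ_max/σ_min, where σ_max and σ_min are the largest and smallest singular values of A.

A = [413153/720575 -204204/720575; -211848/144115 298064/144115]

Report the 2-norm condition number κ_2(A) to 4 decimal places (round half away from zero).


8.7875

AᵀA = [768997489/308880625 -989276652/308880625; -989276652/308880625 1346075536/308880625]; tr = 84602921/12355225, det = 7311616/12355225
solving λ² − 84602921/12355225·λ + 7311616/12355225 = 0 gives λ = 169/25, 43264/494209
so κ_2 = √((169/25) / (43264/494209)) = 8.7875


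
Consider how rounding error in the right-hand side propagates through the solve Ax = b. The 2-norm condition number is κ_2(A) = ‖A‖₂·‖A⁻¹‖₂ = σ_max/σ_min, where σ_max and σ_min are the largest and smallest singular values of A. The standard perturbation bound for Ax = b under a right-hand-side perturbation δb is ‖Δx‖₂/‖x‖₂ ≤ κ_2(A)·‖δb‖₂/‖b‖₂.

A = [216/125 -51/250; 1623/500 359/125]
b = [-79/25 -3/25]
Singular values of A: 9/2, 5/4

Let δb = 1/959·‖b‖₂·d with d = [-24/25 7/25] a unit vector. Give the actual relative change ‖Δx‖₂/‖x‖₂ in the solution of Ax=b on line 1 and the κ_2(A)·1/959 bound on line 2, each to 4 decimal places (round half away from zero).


0.0011
0.0038

σ_max = 9/2, σ_min = 5/4
κ_2(A) = (9/2) / (5/4) = 3.6000
perturbation bound = 3.6000·1/959 = 0.0038
solve Ax = b  →  x = [-1.6178 1.7867]
2-norm of b is 3.1623; of x, 2.4103
δb = ε·‖b‖·d = [-0.0032 0.0009]; solving A·Δx = δb gives ‖Δx‖ = 0.0026
realised ‖Δx‖/‖x‖ = 0.0011
so the bound overstates the realised error by a factor of ≈ 3.4299 (computed from the unrounded values)


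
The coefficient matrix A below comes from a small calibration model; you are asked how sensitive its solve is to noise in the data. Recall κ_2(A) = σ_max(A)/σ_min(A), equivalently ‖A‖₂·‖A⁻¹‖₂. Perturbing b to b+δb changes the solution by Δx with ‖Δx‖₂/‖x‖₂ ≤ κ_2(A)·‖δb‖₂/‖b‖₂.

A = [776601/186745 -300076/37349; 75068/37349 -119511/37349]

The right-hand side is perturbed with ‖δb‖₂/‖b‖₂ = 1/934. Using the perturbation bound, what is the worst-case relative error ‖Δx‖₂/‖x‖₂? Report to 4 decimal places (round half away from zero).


0.0362

form AᵀA = [4402303129/206353225 -1644358464/41270645; -1644358464/41270645 617328313/8254129] with trace 68634986/714025 and determinant 5764801/714025
eigenvalues of AᵀA: λ = (tr ± √(tr²−4·det))/2 = 2401/25, 2401/28561
κ = σ_max/σ_min = (49/5)/(49/169) = 33.8000
κ_2(A)·‖δb‖/‖b‖ = 0.0362


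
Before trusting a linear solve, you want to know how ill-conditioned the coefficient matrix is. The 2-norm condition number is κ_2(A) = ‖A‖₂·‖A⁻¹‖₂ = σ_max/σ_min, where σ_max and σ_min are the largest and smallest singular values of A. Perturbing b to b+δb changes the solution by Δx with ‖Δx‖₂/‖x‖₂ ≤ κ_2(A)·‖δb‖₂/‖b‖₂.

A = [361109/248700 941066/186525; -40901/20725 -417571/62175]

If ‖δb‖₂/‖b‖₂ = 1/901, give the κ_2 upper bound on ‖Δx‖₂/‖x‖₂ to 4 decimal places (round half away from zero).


form AᵀA = [14851845169/2474067600 19093479503/927775350; 19093479503/927775350 98195803069/1391663025] with trace 68191978225/890664336 and determinant 37515625/890664336
char-poly roots: 1225/16 and 30625/55666521
so κ_2 = √((1225/16) / (30625/55666521)) = 373.0500
perturbation bound = 373.0500·1/901 = 0.4140

0.4140


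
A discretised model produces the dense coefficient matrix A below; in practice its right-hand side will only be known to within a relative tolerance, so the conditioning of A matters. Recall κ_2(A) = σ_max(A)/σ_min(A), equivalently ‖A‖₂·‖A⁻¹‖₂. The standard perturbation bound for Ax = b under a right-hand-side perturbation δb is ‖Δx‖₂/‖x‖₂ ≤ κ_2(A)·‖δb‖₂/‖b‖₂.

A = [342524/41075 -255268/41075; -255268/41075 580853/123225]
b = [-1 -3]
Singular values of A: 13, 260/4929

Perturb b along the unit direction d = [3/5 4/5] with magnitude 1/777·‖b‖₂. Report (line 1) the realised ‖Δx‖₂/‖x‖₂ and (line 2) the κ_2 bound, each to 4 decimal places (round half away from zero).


from the listed singular values, σ₁ = 13, σ_n = 260/4929
κ = σ_max/σ_min = 13/(260/4929) = 246.4500
perturbation bound = 246.4500·1/777 = 0.3172
solve Ax = b  →  x = [-34.0623 -45.5446]
‖b‖ = 3.1623, ‖x‖ = 56.8731
with δb = [0.0024 0.0033], A·Δx = δb → ‖Δx‖ = 0.0772
realised ‖Δx‖/‖x‖ = 0.0014
realised/bound (from unrounded values) ≈ 0.0043

0.0014
0.3172


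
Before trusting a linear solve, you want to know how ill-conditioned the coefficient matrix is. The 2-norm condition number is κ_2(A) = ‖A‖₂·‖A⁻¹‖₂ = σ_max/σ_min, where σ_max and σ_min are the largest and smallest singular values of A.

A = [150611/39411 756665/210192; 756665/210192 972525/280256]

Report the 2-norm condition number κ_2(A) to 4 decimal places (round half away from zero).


AᵀA = [13031982961/472801536 16547506885/630402048; 16547506885/630402048 21014167225/840536064]; tr = 397639232401/7564824576, det = 11051265625/121037193216
eigenvalues of AᵀA: λ = (tr ± √(tr²−4·det))/2 = 841/16, 13140625/7564824576
so κ_2 = √((841/16) / (13140625/7564824576)) = 173.9520

173.9520


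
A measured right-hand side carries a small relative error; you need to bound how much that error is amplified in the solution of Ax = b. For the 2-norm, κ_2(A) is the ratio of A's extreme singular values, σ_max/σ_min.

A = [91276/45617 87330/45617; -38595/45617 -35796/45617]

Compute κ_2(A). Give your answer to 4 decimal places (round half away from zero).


AᵀA = [58111729/12313081 55341300/12313081; 55341300/12313081 52709364/12313081]; tr = 131773/14641, det = 36/14641
eigenvalues of AᵀA: λ = (tr ± √(tr²−4·det))/2 = 9, 4/14641
κ = σ_max/σ_min = 3/(2/121) = 181.5000

181.5000


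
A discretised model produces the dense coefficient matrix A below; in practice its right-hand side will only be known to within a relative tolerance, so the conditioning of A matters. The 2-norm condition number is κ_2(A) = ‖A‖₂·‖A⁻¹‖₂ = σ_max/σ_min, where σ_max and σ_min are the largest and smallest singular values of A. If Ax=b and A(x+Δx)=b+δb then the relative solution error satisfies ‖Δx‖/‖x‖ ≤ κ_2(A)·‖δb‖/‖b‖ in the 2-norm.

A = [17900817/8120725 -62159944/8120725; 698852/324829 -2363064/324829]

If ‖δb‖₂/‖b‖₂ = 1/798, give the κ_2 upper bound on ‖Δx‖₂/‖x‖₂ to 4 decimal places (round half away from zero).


AᵀA = [743978089129/78414000625 -2550367162728/78414000625; -2550367162728/78414000625 8744236986496/78414000625]; tr = 15181144121/125462401, det = 23425600/125462401
λ_max, λ_min = (15181144121/125462401 ± √230455380694489400241/15740814064684801)/2 = 121, 193600/125462401
κ = σ_max/σ_min = 11/(440/11201) = 280.0250
κ_2(A)·‖δb‖/‖b‖ = 0.3509

0.3509


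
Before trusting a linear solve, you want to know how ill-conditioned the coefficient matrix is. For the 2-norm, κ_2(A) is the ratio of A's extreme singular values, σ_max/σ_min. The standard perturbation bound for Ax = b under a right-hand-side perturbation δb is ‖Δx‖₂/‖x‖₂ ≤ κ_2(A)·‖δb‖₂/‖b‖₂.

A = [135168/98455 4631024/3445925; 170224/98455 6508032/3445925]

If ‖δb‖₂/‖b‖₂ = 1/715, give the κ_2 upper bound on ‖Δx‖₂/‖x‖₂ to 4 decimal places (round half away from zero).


AᵀA = [1889863936/387735481 69351579648/13570741835; 69351579648/13570741835 2552034552064/474975964225]; tr = 5787298304/564775225, det = 1638400/22591009
λ_max, λ_min = (5787298304/564775225 ± √33400288886617276416/318971054773800625)/2 = 256/25, 160000/22591009
κ = σ_max/σ_min = (16/5)/(400/4753) = 38.0240
worst-case relative error ≤ 38.0240 × 1/715 = 0.0532

0.0532


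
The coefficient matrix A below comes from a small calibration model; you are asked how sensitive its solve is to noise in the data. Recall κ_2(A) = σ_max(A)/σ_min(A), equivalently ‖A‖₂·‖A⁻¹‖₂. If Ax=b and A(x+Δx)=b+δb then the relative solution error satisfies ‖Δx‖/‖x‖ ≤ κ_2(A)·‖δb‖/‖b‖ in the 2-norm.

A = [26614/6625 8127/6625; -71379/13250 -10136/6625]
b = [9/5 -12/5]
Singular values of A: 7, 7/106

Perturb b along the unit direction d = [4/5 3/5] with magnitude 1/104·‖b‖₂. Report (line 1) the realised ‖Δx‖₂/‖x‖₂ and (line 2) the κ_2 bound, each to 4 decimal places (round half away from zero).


1.0192
1.0192

largest singular value 7, smallest 7/106
κ_2(A) = 7 / (7/106) = 106.0000
κ_2(A)·‖δb‖/‖b‖ = 1.0192
solve Ax = b  →  x = [0.4114 0.1200]
2-norm of b is 3.0000; of x, 0.4286
re-solving with b+δb shifts x by Δx of norm 0.4368
dividing the unrounded norms, ‖Δx‖/‖x‖ = 1.0192
tightness: 1.0192 against a bound of 1.0192; the bound is attained (ratio 1)


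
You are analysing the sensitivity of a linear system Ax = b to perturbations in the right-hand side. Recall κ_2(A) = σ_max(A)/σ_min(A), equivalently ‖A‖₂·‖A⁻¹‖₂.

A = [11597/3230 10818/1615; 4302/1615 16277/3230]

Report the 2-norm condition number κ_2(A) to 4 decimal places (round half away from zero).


361.0000

M = AᵀA = [8340769/417316 3909600/104329; 3909600/104329 29322289/417316]. tr(M)=65161/722, det(M)=1/16
solving λ² − 65161/722·λ + 1/16 = 0 gives λ = 361/4, 1/1444
so κ_2 = √((361/4) / (1/1444)) = 361.0000


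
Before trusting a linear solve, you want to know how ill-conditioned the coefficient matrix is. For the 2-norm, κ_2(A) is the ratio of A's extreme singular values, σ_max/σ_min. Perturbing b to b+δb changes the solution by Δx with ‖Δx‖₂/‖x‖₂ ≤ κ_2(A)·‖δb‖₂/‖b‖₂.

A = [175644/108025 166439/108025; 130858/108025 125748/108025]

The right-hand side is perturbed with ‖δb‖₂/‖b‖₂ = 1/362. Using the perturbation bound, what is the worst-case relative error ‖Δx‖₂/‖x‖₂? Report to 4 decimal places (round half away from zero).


AᵀA = [1918985236/466776025 365513148/93355205; 365513148/93355205 1740580009/466776025]; tr = 870289/111005, det = 9604/13875625
solving λ² − 870289/111005·λ + 9604/13875625 = 0 gives λ = 196/25, 49/555025
so κ_2 = √((196/25) / (49/555025)) = 298.0000
bound on ‖Δx‖/‖x‖: κ·ε = 298.0000·1/362 = 0.8232

0.8232


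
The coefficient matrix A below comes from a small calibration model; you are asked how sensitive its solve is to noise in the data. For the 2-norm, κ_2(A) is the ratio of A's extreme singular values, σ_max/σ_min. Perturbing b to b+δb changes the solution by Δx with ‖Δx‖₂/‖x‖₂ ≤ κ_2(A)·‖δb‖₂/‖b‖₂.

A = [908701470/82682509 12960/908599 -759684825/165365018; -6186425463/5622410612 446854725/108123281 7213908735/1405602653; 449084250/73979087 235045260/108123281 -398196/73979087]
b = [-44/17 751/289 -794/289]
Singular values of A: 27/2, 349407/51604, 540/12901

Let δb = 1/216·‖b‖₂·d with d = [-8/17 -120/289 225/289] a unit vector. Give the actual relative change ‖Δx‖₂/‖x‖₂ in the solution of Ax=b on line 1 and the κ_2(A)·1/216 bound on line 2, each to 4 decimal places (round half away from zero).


from the listed singular values, σ₁ = 27/2, σ_n = 540/12901
κ_2(A) = (27/2) / (540/12901) = 322.5250
κ_2(A)·‖δb‖/‖b‖ = 1.4932
solve Ax = b  →  x = [-12.9065 34.7022 -30.2052]
‖b‖₂ = 4.5826 and ‖x‖₂ = 47.7826
Δx = A⁻¹·δb where δb = 1/216·4.5826·d; ‖Δx‖ = 0.5069
dividing the unrounded norms, ‖Δx‖/‖x‖ = 0.0106
realised/bound (from unrounded values) ≈ 0.0071

0.0106
1.4932


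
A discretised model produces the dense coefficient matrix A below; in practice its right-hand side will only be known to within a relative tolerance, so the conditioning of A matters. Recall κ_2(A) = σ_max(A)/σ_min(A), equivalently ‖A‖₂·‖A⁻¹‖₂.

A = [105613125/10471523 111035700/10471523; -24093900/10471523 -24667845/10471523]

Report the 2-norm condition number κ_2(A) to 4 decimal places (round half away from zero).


AᵀA = [6980754425625/65230692409 7329667968000/65230692409; 7329667968000/65230692409 7696269632025/65230692409]; tr = 17451871650/77563249, det = 31640625/77563249
eigenvalues of AᵀA: λ = (tr ± √(tr²−4·det))/2 = 225, 140625/77563249
so κ_2 = √(225 / (140625/77563249)) = 352.2800

352.2800


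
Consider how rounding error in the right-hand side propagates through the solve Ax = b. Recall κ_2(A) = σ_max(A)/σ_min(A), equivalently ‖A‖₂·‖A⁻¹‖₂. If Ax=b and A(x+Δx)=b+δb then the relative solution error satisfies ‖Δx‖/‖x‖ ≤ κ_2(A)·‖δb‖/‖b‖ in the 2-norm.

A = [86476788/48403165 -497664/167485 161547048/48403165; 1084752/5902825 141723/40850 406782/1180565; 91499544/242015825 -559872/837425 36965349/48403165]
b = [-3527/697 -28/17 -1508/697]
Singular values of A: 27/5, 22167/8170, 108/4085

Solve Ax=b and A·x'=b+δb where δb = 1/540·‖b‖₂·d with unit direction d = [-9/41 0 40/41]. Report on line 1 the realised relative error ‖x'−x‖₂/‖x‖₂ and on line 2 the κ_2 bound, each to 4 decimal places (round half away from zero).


from the listed singular values, σ₁ = 27/5, σ_n = 108/4085
κ = σ_max/σ_min = (27/5)/(108/4085) = 204.2500
worst-case relative error ≤ 204.2500 × 1/540 = 0.3782
solve Ax = b  →  x = [32.6100 -0.2920 -19.2324]
‖b‖₂ = 5.7446 and ‖x‖₂ = 37.8600
δb = ε·‖b‖·d = [-0.0023 0.0000 0.0104]; solving A·Δx = δb gives ‖Δx‖ = 0.4024
realised ‖Δx‖/‖x‖ = 0.0106
realised/bound (from unrounded values) ≈ 0.0281

0.0106
0.3782


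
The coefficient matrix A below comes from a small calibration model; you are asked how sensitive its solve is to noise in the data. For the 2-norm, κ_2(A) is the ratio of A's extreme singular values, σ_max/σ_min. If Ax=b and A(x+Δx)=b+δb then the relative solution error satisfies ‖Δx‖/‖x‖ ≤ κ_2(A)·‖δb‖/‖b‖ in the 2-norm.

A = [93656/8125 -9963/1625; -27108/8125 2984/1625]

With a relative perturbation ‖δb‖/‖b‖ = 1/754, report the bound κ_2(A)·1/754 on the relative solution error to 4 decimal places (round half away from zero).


form AᵀA = [15210064/105625 -1622376/21125; -1622376/21125 34613/845] with trace 19536689/105625 and determinant 1336336/2640625
λ_max, λ_min = (19536689/105625 ± √381659633004321/11156640625)/2 = 4624/25, 289/105625
κ_2(A) = √(λ_max/λ_min) = √((4624/25) / (289/105625)) = 260.0000
perturbation bound = 260.0000·1/754 = 0.3448

0.3448


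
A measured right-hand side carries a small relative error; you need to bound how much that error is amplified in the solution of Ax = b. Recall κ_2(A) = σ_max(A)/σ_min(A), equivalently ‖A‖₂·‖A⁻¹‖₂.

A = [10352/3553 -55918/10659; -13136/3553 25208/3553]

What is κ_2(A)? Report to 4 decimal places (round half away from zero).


78.3750

AᵀA = [279718400/12623809 -1572260000/37871427; -1572260000/37871427 8845812100/113614281]; tr = 39319300/393129, det = 640000/393129
eigenvalues of AᵀA: λ = (tr ± √(tr²−4·det))/2 = 100, 6400/393129
κ = σ_max/σ_min = 10/(80/627) = 78.3750


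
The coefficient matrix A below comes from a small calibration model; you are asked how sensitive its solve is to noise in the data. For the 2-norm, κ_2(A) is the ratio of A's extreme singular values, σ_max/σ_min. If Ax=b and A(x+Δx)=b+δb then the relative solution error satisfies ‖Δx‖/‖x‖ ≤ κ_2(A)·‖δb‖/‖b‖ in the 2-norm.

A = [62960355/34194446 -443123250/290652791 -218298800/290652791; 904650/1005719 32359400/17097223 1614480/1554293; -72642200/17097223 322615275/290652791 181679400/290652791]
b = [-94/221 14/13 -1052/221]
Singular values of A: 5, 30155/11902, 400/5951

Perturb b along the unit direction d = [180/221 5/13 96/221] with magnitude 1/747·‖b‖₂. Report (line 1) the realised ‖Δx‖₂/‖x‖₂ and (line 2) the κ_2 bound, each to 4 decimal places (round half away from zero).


from the listed singular values, σ₁ = 5, σ_n = 400/5951
condition number: 5 ÷ (400/5951) = 74.3875
perturbation bound = 74.3875·1/747 = 0.0996
solve Ax = b  →  x = [1.0421 14.3738 -26.0563]
2-norm of b is 4.8990; of x, 29.7762
δb = ε·‖b‖·d = [0.0053 0.0025 0.0028]; solving A·Δx = δb gives ‖Δx‖ = 0.0976
relative error = 0.0033
realised/bound (from unrounded values) ≈ 0.0329

0.0033
0.0996


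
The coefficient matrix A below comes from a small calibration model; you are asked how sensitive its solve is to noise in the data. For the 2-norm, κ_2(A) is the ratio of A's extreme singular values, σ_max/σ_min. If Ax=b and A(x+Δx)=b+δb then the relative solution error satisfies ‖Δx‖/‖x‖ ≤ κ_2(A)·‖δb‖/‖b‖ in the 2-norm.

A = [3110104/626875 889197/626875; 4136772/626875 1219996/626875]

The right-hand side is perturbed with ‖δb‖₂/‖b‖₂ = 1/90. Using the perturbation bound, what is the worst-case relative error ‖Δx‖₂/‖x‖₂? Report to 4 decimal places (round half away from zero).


2.7861

AᵀA = [1071425178832/15718890625 312493617576/15718890625; 312493617576/15718890625 91162461793/15718890625]; tr = 74405609/1006009, det = 54700816/628755625
solving λ² − 74405609/1006009·λ + 54700816/628755625 = 0 gives λ = 1849/25, 29584/25150225
κ = σ_max/σ_min = (43/5)/(172/5015) = 250.7500
κ_2(A)·‖δb‖/‖b‖ = 2.7861


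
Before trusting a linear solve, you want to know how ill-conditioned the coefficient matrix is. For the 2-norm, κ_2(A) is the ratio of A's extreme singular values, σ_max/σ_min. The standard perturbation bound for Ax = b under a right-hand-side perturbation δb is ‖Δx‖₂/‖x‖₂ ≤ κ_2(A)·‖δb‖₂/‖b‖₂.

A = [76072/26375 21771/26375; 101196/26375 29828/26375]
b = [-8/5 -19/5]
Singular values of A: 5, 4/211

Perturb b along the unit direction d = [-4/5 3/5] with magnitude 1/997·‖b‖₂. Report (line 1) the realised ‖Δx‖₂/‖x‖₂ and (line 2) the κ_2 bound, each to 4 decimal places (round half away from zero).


largest singular value 5, smallest 4/211
condition number: 5 ÷ (4/211) = 263.7500
perturbation bound = 263.7500·1/997 = 0.2645
solve Ax = b  →  x = [14.0020 -50.8640]
2-norm of b is 4.1231; of x, 52.7561
δb = ε·‖b‖·d = [-0.0033 0.0025]; solving A·Δx = δb gives ‖Δx‖ = 0.2181
realised ‖Δx‖/‖x‖ = 0.0041
so the bound overstates the realised error by a factor of ≈ 63.9761 (computed from the unrounded values)

0.0041
0.2645


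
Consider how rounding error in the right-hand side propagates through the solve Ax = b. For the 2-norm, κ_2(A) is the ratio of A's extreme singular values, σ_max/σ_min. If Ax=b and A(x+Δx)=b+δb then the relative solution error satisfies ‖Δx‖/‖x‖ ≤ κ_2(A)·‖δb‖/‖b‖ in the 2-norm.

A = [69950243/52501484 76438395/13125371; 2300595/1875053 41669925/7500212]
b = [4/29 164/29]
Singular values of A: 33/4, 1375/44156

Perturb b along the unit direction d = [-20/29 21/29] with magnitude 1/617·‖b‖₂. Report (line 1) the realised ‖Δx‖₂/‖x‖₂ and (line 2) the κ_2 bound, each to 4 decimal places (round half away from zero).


0.0023
0.4294

σ_max = 33/4, σ_min = 1375/44156
κ = σ_max/σ_min = (33/4)/(1375/44156) = 264.9360
worst-case relative error ≤ 264.9360 × 1/617 = 0.4294
solve Ax = b  →  x = [-125.2144 28.6702]
2-norm of b is 5.6569; of x, 128.4547
re-solving with b+δb shifts x by Δx of norm 0.2944
dividing the unrounded norms, ‖Δx‖/‖x‖ = 0.0023
tightness: 0.0023 against a bound of 0.4294 (unrounded ratio ≈ 0.0053)


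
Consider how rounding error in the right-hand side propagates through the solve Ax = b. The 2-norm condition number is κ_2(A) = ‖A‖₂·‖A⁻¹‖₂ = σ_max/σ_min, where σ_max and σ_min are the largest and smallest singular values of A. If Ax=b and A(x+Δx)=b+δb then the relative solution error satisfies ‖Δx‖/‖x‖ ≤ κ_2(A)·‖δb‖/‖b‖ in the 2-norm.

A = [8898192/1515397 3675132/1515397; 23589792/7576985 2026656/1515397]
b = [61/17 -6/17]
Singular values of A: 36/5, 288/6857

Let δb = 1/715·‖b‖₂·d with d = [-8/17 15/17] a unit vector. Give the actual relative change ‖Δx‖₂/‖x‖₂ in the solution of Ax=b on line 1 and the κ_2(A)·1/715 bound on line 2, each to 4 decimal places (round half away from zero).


largest singular value 36/5, smallest 288/6857
κ_2(A) = (36/5) / (288/6857) = 171.4250
bound on ‖Δx‖/‖x‖: κ·ε = 171.4250·1/715 = 0.2398
solve Ax = b  →  x = [18.6993 -43.7949]
2-norm of b is 3.6056; of x, 47.6199
re-solving with b+δb shifts x by Δx of norm 0.1201
dividing the unrounded norms, ‖Δx‖/‖x‖ = 0.0025
realised/bound (from unrounded values) ≈ 0.0105

0.0025
0.2398


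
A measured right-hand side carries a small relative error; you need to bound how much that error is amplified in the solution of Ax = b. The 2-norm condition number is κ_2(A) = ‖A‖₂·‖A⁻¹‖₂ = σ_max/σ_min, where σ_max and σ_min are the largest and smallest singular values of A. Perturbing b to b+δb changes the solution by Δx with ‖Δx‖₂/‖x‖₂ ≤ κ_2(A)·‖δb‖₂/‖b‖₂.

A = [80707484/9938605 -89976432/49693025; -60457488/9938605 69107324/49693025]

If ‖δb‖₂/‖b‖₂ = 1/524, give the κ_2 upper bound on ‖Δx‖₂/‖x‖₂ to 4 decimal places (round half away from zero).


M = AᵀA = [406752233155216/3951034773841 -457593066298368/19755173869205; -457593066298368/19755173869205 514863221835664/98775869346025]. tr(M)=6355543754144/58760184025, det(M)=182790400/2350407361
eigenvalues of AᵀA: λ = (tr ± √(tr²−4·det))/2 = 2704/25, 1690000/2350407361
σ_max=√(2704/25)=(52/5), σ_min=√(1690000/2350407361)=(1300/48481) → κ = 387.8480
perturbation bound = 387.8480·1/524 = 0.7402

0.7402


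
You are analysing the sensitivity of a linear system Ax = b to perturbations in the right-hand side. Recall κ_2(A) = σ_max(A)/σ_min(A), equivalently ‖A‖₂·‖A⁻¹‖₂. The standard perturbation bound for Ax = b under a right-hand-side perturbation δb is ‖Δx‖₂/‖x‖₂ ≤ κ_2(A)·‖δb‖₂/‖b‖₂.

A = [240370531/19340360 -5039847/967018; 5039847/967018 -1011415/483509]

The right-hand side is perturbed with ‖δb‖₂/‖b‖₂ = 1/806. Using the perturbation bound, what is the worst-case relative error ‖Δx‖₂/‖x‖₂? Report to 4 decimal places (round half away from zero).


0.2272

M = AᵀA = [30923083881013/170254676800 -644208363081/8512733840; -644208363081/8512733840 13423713697/425636692]. tr(M)=2791736104601/13096513600, det(M)=709956025/523860544
eigenvalues of AᵀA: λ = (tr ± √(tr²−4·det))/2 = 5329/25, 3330625/523860544
κ = σ_max/σ_min = (73/5)/(1825/22888) = 183.1040
bound on ‖Δx‖/‖x‖: κ·ε = 183.1040·1/806 = 0.2272


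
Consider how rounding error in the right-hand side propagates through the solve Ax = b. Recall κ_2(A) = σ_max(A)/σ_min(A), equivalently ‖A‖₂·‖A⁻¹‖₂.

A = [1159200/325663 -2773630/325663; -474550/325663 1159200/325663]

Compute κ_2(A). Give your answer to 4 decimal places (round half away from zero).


form AᵀA = [9283682500/627552601 -22279824000/627552601; -22279824000/627552601 53472000100/627552601] with trace 371335400/3713329 and determinant 250000/3713329
solving λ² − 371335400/3713329·λ + 250000/3713329 = 0 gives λ = 100, 2500/3713329
σ_max=√100=10, σ_min=√(2500/3713329)=(50/1927) → κ = 385.4000

385.4000


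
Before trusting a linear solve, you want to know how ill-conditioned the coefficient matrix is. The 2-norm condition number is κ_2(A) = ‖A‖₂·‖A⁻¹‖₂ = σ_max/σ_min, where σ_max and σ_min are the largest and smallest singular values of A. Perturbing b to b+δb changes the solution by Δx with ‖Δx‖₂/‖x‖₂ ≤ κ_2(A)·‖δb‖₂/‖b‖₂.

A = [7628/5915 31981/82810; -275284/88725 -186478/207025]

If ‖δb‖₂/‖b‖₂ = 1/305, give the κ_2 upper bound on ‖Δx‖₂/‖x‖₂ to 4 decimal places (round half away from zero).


M = AᵀA = [525877024/46580625 357885058/108688125; 357885058/108688125 974353769/1014422500]. tr(M)=178945729/14607684, det(M)=100/74529
solving λ² − 178945729/14607684·λ + 100/74529 = 0 gives λ = 49/4, 400/3651921
κ_2(A) = √(λ_max/λ_min) = √((49/4) / (400/3651921)) = 334.4250
worst-case relative error ≤ 334.4250 × 1/305 = 1.0965

1.0965


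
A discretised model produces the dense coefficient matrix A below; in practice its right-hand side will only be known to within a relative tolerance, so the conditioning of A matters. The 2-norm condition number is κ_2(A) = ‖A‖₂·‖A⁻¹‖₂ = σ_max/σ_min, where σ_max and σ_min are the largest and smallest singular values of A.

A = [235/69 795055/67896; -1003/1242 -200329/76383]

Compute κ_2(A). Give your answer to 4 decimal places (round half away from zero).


298.0800

form AᵀA = [18898909/1542564 388721753/9255384; 388721753/9255384 31986637729/222129216] with trace 34708080625/222129216 and determinant 244140625/888516864
λ_max, λ_min = (34708080625/222129216 ± √1204596629905875390625/49341388600774656)/2 = 625/4, 390625/222129216
κ_2(A) = √(λ_max/λ_min) = √((625/4) / (390625/222129216)) = 298.0800


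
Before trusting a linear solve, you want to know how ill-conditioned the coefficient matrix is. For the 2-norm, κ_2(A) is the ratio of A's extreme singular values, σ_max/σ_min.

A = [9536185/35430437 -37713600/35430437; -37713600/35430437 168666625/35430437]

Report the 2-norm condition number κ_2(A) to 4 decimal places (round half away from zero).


168.6160

AᵀA = [900210856225/746767320649 -3998018736000/746767320649; -3998018736000/746767320649 17769628800625/746767320649]; tr = 11106388850/444239929, det = 9765625/444239929
eigenvalues of AᵀA: λ = (tr ± √(tr²−4·det))/2 = 25, 390625/444239929
so κ_2 = √(25 / (390625/444239929)) = 168.6160
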